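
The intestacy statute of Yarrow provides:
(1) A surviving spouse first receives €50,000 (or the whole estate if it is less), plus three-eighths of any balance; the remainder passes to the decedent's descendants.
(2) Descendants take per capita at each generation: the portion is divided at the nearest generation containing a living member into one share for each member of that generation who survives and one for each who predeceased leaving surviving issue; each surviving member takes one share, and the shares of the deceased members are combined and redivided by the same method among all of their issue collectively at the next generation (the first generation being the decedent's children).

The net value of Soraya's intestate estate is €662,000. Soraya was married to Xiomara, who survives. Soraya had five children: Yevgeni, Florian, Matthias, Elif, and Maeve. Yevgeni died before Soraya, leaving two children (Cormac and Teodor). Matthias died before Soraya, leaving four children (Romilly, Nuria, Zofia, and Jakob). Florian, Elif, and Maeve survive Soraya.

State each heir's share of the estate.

Xiomara: €279,500; Cormac: €25,500; Teodor: €25,500; Florian: €76,500; Romilly: €25,500; Nuria: €25,500; Zofia: €25,500; Jakob: €25,500; Elif: €76,500; Maeve: €76,500

Xiomara first takes €50,000, leaving a balance of €612,000. Xiomara then takes three-eighths of the balance (€229,500), for a total of €279,500. The remaining €382,500 passes to the descendants.
The descendants' portion (€382,500) is divided at the children's generation into 5 shares of €76,500. Florian, Elif, and Maeve each take €76,500. The 2 shares of the deceased (Yevgeni and Matthias) are combined into a pool of €153,000.
That pool (€153,000) is divided at the grandchildren's generation equally among Cormac, Teodor, Romilly, Nuria, Zofia, and Jakob: €25,500 each.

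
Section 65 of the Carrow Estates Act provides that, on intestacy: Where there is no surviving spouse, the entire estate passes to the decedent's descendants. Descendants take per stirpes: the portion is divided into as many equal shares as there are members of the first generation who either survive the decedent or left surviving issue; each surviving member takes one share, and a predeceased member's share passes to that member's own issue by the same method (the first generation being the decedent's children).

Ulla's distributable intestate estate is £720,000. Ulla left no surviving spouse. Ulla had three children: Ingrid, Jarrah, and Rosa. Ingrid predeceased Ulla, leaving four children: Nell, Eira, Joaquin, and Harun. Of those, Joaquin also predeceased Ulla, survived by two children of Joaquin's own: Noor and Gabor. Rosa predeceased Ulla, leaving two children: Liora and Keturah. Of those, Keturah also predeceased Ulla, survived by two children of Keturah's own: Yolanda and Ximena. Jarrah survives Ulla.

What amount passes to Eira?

Eira receives £60,000.

The entire £720,000 passes to the descendants.
That amount (£720,000) is divided into 3 shares of £240,000: Jarrah takes £240,000; Ingrid's £240,000 share passes to Ingrid's issue; Rosa's £240,000 share passes to Rosa's issue.
Ingrid's share (£240,000) is divided into 4 shares of £60,000: Nell, Eira, and Harun each take £60,000; Joaquin's £60,000 share passes to Joaquin's issue.
Joaquin's share (£60,000) is divided into 2 shares of £30,000: Noor and Gabor each take £30,000.
Rosa's share (£240,000) is divided into 2 shares of £120,000: Liora takes £120,000; Keturah's £120,000 share passes to Keturah's issue.
Keturah's share (£120,000) is divided into 2 shares of £60,000: Yolanda and Ximena each take £60,000.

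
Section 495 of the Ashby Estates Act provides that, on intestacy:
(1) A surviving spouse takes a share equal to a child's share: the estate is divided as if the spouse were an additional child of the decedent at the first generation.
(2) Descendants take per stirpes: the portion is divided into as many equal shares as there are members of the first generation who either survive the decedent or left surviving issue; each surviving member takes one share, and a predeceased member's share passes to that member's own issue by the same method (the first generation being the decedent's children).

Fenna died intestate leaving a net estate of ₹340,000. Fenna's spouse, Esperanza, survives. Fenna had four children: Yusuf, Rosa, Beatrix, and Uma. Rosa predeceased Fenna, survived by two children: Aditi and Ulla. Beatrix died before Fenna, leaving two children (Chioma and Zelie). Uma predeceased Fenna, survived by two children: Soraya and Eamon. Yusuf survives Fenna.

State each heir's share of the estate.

The spouse counts as an additional share at the children's level, so there are 5 primary shares of ₹68,000. Esperanza takes one such share (₹68,000).
The children's combined portion (₹272,000) is divided into 4 shares of ₹68,000: Yusuf takes ₹68,000; Rosa's ₹68,000 share passes to Rosa's issue; Beatrix's ₹68,000 share passes to Beatrix's issue; Uma's ₹68,000 share passes to Uma's issue.
Rosa's share (₹68,000) is divided into 2 shares of ₹34,000: Aditi and Ulla each take ₹34,000.
Beatrix's share (₹68,000) is divided into 2 shares of ₹34,000: Chioma and Zelie each take ₹34,000.
Uma's share (₹68,000) is divided into 2 shares of ₹34,000: Soraya and Eamon each take ₹34,000.

Esperanza: ₹68,000; Yusuf: ₹68,000; Aditi: ₹34,000; Ulla: ₹34,000; Chioma: ₹34,000; Zelie: ₹34,000; Soraya: ₹34,000; Eamon: ₹34,000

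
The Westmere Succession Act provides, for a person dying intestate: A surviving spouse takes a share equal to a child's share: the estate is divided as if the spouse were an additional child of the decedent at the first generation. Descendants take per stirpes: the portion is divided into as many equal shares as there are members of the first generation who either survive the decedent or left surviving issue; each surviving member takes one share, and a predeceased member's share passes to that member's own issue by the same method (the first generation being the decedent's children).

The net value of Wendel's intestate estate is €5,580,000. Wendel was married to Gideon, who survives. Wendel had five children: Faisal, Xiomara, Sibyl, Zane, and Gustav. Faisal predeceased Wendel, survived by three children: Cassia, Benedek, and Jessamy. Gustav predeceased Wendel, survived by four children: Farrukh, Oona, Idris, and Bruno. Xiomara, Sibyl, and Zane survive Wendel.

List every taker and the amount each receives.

Gideon: €930,000; Cassia: €310,000; Benedek: €310,000; Jessamy: €310,000; Xiomara: €930,000; Sibyl: €930,000; Zane: €930,000; Farrukh: €232,500; Oona: €232,500; Idris: €232,500; Bruno: €232,500

The spouse counts as an additional share at the children's level, so there are 6 primary shares of €930,000. Gideon takes one such share (€930,000).
The children's combined portion (€4,650,000) is divided into 5 shares of €930,000: Xiomara, Sibyl, and Zane each take €930,000; Faisal's €930,000 share passes to Faisal's issue; Gustav's €930,000 share passes to Gustav's issue.
Faisal's share (€930,000) is divided into 3 shares of €310,000: Cassia, Benedek, and Jessamy each take €310,000.
Gustav's share (€930,000) is divided into 4 shares of €232,500: Farrukh, Oona, Idris, and Bruno each take €232,500.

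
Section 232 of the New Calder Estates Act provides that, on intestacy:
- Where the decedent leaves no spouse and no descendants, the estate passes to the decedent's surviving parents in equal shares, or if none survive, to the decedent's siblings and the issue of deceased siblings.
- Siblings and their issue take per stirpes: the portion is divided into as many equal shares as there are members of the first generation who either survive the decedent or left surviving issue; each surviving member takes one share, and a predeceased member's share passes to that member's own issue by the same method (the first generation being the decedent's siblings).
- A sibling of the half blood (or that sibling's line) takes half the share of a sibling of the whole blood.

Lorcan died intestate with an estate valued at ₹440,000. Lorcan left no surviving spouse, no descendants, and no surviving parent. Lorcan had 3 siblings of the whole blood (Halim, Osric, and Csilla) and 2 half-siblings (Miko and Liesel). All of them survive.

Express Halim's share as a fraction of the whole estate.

Halim receives 1/4 of the estate.

The entire ₹440,000 passes to the siblings and their issue.
Counting each half-blood sibling's line as half a unit, there are 4 units in ₹440,000, so one unit is ₹110,000. Whole-blood lines (Halim, Osric, and Csilla) take ₹110,000 each; half-blood lines (Miko and Liesel) take ₹55,000 each.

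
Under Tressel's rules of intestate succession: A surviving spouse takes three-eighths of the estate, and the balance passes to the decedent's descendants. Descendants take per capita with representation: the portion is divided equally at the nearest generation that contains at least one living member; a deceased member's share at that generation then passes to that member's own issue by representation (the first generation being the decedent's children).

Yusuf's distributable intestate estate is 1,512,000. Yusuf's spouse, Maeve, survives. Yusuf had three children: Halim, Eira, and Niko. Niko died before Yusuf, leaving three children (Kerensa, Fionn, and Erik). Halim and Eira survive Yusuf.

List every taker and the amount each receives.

Maeve: 567,000; Halim: 315,000; Eira: 315,000; Kerensa: 105,000; Fionn: 105,000; Erik: 105,000

Maeve takes three-eighths of 1,512,000 = 567,000. The remaining 945,000 passes to the descendants.
The descendants' portion (945,000) is divided into 3 shares of 315,000: Halim and Eira each take 315,000; Niko's 315,000 share passes to Niko's issue.
Niko's share (315,000) is divided into 3 shares of 105,000: Kerensa, Fionn, and Erik each take 105,000.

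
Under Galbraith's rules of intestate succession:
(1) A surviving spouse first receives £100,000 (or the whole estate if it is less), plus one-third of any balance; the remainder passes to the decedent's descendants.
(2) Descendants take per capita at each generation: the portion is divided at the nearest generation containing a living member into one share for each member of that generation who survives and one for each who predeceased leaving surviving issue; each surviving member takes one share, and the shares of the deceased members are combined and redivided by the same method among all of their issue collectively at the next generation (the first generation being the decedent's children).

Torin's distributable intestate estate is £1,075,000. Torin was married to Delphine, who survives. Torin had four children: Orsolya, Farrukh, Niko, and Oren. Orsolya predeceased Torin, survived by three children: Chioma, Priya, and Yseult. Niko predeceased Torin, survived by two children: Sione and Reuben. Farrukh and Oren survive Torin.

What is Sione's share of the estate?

Delphine first takes £100,000, leaving a balance of £975,000. Delphine then takes one-third of the balance (£325,000), for a total of £425,000. The remaining £650,000 passes to the descendants.
The descendants' portion (£650,000) is divided at the children's generation into 4 shares of £162,500. Farrukh and Oren each take £162,500. The 2 shares of the deceased (Orsolya and Niko) are combined into a pool of £325,000.
That pool (£325,000) is divided at the grandchildren's generation equally among Chioma, Priya, Yseult, Sione, and Reuben: £65,000 each.

Sione receives £65,000.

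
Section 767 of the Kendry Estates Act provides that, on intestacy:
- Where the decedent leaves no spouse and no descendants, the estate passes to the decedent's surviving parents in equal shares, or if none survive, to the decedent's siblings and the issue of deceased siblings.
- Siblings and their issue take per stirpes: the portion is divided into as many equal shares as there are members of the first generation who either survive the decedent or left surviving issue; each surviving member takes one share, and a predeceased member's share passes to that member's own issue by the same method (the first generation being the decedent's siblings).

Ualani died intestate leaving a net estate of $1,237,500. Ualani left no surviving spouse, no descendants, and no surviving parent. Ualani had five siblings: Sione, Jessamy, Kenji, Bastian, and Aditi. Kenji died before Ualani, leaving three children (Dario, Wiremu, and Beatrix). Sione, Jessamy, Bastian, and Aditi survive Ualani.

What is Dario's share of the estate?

Dario receives $82,500.

The entire $1,237,500 passes to the siblings and their issue.
That amount ($1,237,500) is divided into 5 shares of $247,500: Sione, Jessamy, Bastian, and Aditi each take $247,500; Kenji's $247,500 share passes to Kenji's issue.
Kenji's share ($247,500) is divided into 3 shares of $82,500: Dario, Wiremu, and Beatrix each take $82,500.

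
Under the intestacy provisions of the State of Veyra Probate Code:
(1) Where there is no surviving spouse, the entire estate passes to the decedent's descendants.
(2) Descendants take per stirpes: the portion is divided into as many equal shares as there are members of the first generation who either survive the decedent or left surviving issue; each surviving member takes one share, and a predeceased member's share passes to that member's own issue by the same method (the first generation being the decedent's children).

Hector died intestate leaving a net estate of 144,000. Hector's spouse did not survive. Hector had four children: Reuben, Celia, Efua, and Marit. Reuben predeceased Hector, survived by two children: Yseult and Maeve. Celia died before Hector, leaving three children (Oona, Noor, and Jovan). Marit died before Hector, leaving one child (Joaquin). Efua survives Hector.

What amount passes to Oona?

Oona receives 12,000.

The entire 144,000 passes to the descendants.
That amount (144,000) is divided into 4 shares of 36,000: Efua takes 36,000; Reuben's 36,000 share passes to Reuben's issue; Celia's 36,000 share passes to Celia's issue; Marit's 36,000 share passes to Marit's issue.
Reuben's share (36,000) is divided into 2 shares of 18,000: Yseult and Maeve each take 18,000.
Celia's share (36,000) is divided into 3 shares of 12,000: Oona, Noor, and Jovan each take 12,000.
Marit's share (36,000) passes entirely to Joaquin.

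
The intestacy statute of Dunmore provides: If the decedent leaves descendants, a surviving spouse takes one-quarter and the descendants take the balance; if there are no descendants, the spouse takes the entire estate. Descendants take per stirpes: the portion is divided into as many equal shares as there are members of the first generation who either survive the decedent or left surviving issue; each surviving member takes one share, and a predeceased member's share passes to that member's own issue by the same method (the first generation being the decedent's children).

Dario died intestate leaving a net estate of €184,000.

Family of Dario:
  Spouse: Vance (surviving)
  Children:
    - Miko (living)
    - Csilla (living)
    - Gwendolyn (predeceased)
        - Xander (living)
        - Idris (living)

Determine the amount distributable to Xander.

Vance takes one-quarter of €184,000 = €46,000. The remaining €138,000 passes to the descendants.
The descendants' portion (€138,000) is divided into 3 shares of €46,000: Miko and Csilla each take €46,000; Gwendolyn's €46,000 share passes to Gwendolyn's issue.
Gwendolyn's share (€46,000) is divided into 2 shares of €23,000: Xander and Idris each take €23,000.

Xander receives €23,000.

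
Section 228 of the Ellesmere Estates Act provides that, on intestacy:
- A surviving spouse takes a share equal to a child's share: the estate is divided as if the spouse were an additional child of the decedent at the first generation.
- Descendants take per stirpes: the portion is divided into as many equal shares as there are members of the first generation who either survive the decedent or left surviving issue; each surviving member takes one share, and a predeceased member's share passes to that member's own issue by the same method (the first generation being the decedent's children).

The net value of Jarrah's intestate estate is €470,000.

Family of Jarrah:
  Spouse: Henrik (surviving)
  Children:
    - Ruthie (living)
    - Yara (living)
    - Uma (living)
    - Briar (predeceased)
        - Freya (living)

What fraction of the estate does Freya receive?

Freya receives 1/5 of the estate.

The spouse counts as an additional share at the children's level, so there are 5 primary shares of €94,000. Henrik takes one such share (€94,000).
The children's combined portion (€376,000) is divided into 4 shares of €94,000: Ruthie, Yara, and Uma each take €94,000; Briar's €94,000 share passes to Briar's issue.
Briar's share (€94,000) passes entirely to Freya.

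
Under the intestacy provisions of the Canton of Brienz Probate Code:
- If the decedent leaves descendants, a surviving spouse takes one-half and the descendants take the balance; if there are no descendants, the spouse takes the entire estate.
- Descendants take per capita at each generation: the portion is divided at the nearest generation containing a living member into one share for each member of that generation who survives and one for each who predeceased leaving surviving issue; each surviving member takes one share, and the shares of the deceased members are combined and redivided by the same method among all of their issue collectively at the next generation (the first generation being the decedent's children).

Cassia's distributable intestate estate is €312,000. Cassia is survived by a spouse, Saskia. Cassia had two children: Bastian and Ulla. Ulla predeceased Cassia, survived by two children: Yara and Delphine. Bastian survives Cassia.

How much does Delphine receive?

Saskia takes one-half of €312,000 = €156,000. The remaining €156,000 passes to the descendants.
The descendants' portion (€156,000) is divided at the children's generation into 2 shares of €78,000. Bastian takes €78,000. The remaining share for the deceased Ulla (€78,000) is carried to the next generation.
That pool (€78,000) is divided at the grandchildren's generation equally among Yara and Delphine: €39,000 each.

Delphine receives €39,000.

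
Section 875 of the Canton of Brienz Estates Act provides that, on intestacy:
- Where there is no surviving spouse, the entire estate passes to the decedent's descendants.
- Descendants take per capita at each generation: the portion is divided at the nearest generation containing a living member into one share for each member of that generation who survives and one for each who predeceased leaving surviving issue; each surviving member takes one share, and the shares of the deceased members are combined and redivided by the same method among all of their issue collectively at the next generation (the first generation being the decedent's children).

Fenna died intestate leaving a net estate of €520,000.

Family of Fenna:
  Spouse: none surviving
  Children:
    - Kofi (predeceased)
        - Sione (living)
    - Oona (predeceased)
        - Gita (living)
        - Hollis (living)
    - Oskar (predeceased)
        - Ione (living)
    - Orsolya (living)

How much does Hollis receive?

Hollis receives €97,500.

The entire €520,000 passes to the descendants.
That amount (€520,000) is divided at the children's generation into 4 shares of €130,000. Orsolya takes €130,000. The 3 shares of the deceased (Kofi, Oona, and Oskar) are combined into a pool of €390,000.
That pool (€390,000) is divided at the grandchildren's generation equally among Sione, Gita, Hollis, and Ione: €97,500 each.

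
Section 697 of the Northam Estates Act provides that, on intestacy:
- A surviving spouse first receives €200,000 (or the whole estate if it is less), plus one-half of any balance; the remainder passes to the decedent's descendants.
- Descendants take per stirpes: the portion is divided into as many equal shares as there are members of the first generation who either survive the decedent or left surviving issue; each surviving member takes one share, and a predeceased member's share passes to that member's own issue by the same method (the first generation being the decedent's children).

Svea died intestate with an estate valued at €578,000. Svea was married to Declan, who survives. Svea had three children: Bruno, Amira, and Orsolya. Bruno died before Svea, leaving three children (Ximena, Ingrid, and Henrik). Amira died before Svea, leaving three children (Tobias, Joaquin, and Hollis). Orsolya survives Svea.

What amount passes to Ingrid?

Ingrid receives €21,000.

Declan first takes €200,000, leaving a balance of €378,000. Declan then takes one-half of the balance (€189,000), for a total of €389,000. The remaining €189,000 passes to the descendants.
The descendants' portion (€189,000) is divided into 3 shares of €63,000: Orsolya takes €63,000; Bruno's €63,000 share passes to Bruno's issue; Amira's €63,000 share passes to Amira's issue.
Bruno's share (€63,000) is divided into 3 shares of €21,000: Ximena, Ingrid, and Henrik each take €21,000.
Amira's share (€63,000) is divided into 3 shares of €21,000: Tobias, Joaquin, and Hollis each take €21,000.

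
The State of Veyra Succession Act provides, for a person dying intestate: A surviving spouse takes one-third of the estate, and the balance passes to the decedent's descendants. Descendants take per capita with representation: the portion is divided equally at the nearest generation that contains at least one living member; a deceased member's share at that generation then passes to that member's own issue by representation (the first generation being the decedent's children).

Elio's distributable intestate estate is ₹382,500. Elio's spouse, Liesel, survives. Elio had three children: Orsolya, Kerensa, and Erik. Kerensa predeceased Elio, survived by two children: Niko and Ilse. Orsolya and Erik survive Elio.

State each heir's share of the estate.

Liesel takes one-third of ₹382,500 = ₹127,500. The remaining ₹255,000 passes to the descendants.
The descendants' portion (₹255,000) is divided into 3 shares of ₹85,000: Orsolya and Erik each take ₹85,000; Kerensa's ₹85,000 share passes to Kerensa's issue.
Kerensa's share (₹85,000) is divided into 2 shares of ₹42,500: Niko and Ilse each take ₹42,500.

Liesel: ₹127,500; Orsolya: ₹85,000; Niko: ₹42,500; Ilse: ₹42,500; Erik: ₹85,000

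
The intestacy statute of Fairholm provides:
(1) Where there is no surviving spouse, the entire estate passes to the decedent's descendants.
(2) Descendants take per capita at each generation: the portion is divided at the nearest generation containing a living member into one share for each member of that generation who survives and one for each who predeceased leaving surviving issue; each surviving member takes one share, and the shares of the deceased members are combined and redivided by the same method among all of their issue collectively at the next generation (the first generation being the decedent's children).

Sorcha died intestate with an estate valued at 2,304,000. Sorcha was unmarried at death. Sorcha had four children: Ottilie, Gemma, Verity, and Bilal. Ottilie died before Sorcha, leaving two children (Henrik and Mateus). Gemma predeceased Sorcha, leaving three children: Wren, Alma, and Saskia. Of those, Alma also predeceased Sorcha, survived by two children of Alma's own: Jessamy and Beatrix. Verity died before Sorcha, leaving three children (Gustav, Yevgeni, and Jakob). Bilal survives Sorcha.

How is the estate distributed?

The entire 2,304,000 passes to the descendants.
That amount (2,304,000) is divided at the children's generation into 4 shares of 576,000. Bilal takes 576,000. The 3 shares of the deceased (Ottilie, Gemma, and Verity) are combined into a pool of 1,728,000.
That pool (1,728,000) is divided at the grandchildren's generation into 8 shares of 216,000. Henrik, Mateus, Wren, Saskia, Gustav, Yevgeni, and Jakob each take 216,000. The remaining share for the deceased Alma (216,000) is carried to the next generation.
That pool (216,000) is divided at the great-grandchildren's generation equally among Jessamy and Beatrix: 108,000 each.

Henrik: 216,000; Mateus: 216,000; Wren: 216,000; Jessamy: 108,000; Beatrix: 108,000; Saskia: 216,000; Gustav: 216,000; Yevgeni: 216,000; Jakob: 216,000; Bilal: 576,000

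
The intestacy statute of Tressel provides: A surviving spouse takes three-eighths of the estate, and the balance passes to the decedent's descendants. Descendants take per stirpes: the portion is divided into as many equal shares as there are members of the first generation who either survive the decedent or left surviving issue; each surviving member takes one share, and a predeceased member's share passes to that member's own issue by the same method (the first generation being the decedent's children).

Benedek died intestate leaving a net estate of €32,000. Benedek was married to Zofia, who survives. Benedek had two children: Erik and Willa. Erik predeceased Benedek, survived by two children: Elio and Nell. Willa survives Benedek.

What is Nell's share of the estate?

Zofia takes three-eighths of €32,000 = €12,000. The remaining €20,000 passes to the descendants.
The descendants' portion (€20,000) is divided into 2 shares of €10,000: Willa takes €10,000; Erik's €10,000 share passes to Erik's issue.
Erik's share (€10,000) is divided into 2 shares of €5,000: Elio and Nell each take €5,000.

Nell receives €5,000.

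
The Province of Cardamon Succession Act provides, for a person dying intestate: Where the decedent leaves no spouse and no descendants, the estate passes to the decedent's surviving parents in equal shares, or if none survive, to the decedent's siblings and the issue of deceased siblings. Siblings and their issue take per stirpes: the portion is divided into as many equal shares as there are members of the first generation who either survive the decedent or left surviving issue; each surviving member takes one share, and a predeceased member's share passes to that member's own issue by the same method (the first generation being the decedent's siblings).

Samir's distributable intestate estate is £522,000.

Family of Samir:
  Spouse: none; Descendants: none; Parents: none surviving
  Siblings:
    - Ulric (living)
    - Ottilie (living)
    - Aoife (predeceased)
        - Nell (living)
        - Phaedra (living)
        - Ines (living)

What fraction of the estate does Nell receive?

Nell receives 1/9 of the estate.

The entire £522,000 passes to the siblings and their issue.
That amount (£522,000) is divided into 3 shares of £174,000: Ulric and Ottilie each take £174,000; Aoife's £174,000 share passes to Aoife's issue.
Aoife's share (£174,000) is divided into 3 shares of £58,000: Nell, Phaedra, and Ines each take £58,000.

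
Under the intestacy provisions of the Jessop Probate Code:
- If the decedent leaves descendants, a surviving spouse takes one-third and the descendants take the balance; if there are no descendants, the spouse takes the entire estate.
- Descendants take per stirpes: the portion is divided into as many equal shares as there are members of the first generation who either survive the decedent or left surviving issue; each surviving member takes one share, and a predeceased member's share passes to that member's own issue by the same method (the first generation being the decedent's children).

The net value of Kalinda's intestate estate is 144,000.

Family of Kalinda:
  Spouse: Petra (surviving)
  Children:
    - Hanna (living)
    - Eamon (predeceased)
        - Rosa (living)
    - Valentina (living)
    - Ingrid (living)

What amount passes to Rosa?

Petra takes one-third of 144,000 = 48,000. The remaining 96,000 passes to the descendants.
The descendants' portion (96,000) is divided into 4 shares of 24,000: Hanna, Valentina, and Ingrid each take 24,000; Eamon's 24,000 share passes to Eamon's issue.
Eamon's share (24,000) passes entirely to Rosa.

Rosa receives 24,000.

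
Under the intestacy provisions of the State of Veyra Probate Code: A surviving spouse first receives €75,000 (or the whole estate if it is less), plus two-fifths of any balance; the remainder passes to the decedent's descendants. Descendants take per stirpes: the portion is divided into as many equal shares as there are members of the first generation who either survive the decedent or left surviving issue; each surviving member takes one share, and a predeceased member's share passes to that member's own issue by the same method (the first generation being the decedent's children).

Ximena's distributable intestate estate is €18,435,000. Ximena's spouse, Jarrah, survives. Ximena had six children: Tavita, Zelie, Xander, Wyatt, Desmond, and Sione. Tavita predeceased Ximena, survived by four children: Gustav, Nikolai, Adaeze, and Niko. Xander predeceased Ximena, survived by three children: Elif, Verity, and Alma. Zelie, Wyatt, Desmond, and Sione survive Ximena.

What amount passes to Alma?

Jarrah first takes €75,000, leaving a balance of €18,360,000. Jarrah then takes two-fifths of the balance (€7,344,000), for a total of €7,419,000. The remaining €11,016,000 passes to the descendants.
The descendants' portion (€11,016,000) is divided into 6 shares of €1,836,000: Zelie, Wyatt, Desmond, and Sione each take €1,836,000; Tavita's €1,836,000 share passes to Tavita's issue; Xander's €1,836,000 share passes to Xander's issue.
Tavita's share (€1,836,000) is divided into 4 shares of €459,000: Gustav, Nikolai, Adaeze, and Niko each take €459,000.
Xander's share (€1,836,000) is divided into 3 shares of €612,000: Elif, Verity, and Alma each take €612,000.

Alma receives €612,000.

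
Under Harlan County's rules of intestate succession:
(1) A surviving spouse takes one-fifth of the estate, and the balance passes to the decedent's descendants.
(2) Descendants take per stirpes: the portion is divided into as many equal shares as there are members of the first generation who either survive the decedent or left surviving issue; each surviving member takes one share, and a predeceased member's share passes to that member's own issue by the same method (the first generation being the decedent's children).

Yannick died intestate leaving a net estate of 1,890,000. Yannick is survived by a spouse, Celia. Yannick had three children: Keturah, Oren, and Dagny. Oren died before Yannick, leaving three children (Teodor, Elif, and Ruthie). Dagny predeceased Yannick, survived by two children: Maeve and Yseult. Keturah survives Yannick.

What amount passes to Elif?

Celia takes one-fifth of 1,890,000 = 378,000. The remaining 1,512,000 passes to the descendants.
The descendants' portion (1,512,000) is divided into 3 shares of 504,000: Keturah takes 504,000; Oren's 504,000 share passes to Oren's issue; Dagny's 504,000 share passes to Dagny's issue.
Oren's share (504,000) is divided into 3 shares of 168,000: Teodor, Elif, and Ruthie each take 168,000.
Dagny's share (504,000) is divided into 2 shares of 252,000: Maeve and Yseult each take 252,000.

Elif receives 168,000.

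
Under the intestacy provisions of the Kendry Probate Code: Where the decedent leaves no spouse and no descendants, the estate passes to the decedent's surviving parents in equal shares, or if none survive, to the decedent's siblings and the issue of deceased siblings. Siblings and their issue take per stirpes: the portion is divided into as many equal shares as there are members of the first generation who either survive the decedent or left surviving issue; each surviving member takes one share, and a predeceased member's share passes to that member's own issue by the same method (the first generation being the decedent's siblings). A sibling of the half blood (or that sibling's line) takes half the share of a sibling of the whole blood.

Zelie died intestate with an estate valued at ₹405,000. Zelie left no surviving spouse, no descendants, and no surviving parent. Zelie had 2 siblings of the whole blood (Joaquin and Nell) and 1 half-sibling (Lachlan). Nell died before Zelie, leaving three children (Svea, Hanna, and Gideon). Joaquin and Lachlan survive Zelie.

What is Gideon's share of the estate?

Gideon receives ₹54,000.

The entire ₹405,000 passes to the siblings and their issue.
Counting each half-blood sibling's line as half a unit, there are 5/2 units in ₹405,000, so one unit is ₹162,000. Whole-blood lines (Joaquin and Nell) take ₹162,000 each; half-blood lines (Lachlan) take ₹81,000 each.
Nell's share (₹162,000) is divided into 3 shares of ₹54,000: Svea, Hanna, and Gideon each take ₹54,000.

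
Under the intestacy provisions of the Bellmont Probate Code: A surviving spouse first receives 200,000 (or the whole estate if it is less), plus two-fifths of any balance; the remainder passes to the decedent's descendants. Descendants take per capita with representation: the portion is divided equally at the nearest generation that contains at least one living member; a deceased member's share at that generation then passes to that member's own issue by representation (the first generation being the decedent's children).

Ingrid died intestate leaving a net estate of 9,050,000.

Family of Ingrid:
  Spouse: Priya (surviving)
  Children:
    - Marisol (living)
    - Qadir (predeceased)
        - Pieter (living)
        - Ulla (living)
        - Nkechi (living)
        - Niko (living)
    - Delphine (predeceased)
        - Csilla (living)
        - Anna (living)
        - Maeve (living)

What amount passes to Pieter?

Priya first takes 200,000, leaving a balance of 8,850,000. Priya then takes two-fifths of the balance (3,540,000), for a total of 3,740,000. The remaining 5,310,000 passes to the descendants.
The descendants' portion (5,310,000) is divided into 3 shares of 1,770,000: Marisol takes 1,770,000; Qadir's 1,770,000 share passes to Qadir's issue; Delphine's 1,770,000 share passes to Delphine's issue.
Qadir's share (1,770,000) is divided into 4 shares of 442,500: Pieter, Ulla, Nkechi, and Niko each take 442,500.
Delphine's share (1,770,000) is divided into 3 shares of 590,000: Csilla, Anna, and Maeve each take 590,000.

Pieter receives 442,500.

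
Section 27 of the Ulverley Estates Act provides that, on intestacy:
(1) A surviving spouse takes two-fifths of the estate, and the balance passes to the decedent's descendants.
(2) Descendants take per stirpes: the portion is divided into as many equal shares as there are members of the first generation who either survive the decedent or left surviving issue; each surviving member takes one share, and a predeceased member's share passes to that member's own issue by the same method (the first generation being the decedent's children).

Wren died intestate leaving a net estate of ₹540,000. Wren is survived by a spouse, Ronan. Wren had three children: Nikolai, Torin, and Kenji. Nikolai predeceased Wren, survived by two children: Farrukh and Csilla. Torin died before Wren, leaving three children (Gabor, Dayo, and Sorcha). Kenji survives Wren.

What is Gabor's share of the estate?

Gabor receives ₹36,000.

Ronan takes two-fifths of ₹540,000 = ₹216,000. The remaining ₹324,000 passes to the descendants.
The descendants' portion (₹324,000) is divided into 3 shares of ₹108,000: Kenji takes ₹108,000; Nikolai's ₹108,000 share passes to Nikolai's issue; Torin's ₹108,000 share passes to Torin's issue.
Nikolai's share (₹108,000) is divided into 2 shares of ₹54,000: Farrukh and Csilla each take ₹54,000.
Torin's share (₹108,000) is divided into 3 shares of ₹36,000: Gabor, Dayo, and Sorcha each take ₹36,000.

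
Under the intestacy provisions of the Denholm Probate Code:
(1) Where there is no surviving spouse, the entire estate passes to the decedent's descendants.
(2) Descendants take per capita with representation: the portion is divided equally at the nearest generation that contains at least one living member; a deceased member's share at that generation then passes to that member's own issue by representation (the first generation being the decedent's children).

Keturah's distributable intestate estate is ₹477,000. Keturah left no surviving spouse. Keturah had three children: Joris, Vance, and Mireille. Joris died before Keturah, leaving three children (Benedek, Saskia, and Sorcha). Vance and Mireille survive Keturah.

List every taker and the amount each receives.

The entire ₹477,000 passes to the descendants.
That amount (₹477,000) is divided into 3 shares of ₹159,000: Vance and Mireille each take ₹159,000; Joris's ₹159,000 share passes to Joris's issue.
Joris's share (₹159,000) is divided into 3 shares of ₹53,000: Benedek, Saskia, and Sorcha each take ₹53,000.

Benedek: ₹53,000; Saskia: ₹53,000; Sorcha: ₹53,000; Vance: ₹159,000; Mireille: ₹159,000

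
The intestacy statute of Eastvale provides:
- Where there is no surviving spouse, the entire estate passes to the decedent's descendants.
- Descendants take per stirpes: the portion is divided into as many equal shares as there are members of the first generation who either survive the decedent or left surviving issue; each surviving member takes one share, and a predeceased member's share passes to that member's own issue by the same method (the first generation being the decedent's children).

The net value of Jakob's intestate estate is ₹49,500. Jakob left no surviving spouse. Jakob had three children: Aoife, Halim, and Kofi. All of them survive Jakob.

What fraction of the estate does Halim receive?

The entire ₹49,500 passes to the descendants.
That amount (₹49,500) is divided into 3 shares of ₹16,500: Aoife, Halim, and Kofi each take ₹16,500.

Halim receives 1/3 of the estate.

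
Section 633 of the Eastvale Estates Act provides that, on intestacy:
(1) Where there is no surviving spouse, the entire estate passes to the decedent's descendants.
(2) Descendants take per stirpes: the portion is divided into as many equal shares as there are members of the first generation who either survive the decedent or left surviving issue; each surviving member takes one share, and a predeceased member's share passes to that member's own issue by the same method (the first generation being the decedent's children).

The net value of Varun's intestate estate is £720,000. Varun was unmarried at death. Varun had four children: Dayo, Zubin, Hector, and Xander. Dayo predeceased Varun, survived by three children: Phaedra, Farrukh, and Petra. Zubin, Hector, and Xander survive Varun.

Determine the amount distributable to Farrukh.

The entire £720,000 passes to the descendants.
That amount (£720,000) is divided into 4 shares of £180,000: Zubin, Hector, and Xander each take £180,000; Dayo's £180,000 share passes to Dayo's issue.
Dayo's share (£180,000) is divided into 3 shares of £60,000: Phaedra, Farrukh, and Petra each take £60,000.

Farrukh receives £60,000.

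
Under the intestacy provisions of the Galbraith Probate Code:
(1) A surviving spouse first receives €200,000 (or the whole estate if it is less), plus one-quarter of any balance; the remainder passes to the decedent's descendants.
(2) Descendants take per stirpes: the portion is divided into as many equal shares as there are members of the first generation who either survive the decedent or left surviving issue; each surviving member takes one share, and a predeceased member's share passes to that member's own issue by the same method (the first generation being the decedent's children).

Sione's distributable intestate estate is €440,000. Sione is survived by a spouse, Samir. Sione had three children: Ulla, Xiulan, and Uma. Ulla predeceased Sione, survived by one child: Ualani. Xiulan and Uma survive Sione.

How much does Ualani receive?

Ualani receives €60,000.

Samir first takes €200,000, leaving a balance of €240,000. Samir then takes one-quarter of the balance (€60,000), for a total of €260,000. The remaining €180,000 passes to the descendants.
The descendants' portion (€180,000) is divided into 3 shares of €60,000: Xiulan and Uma each take €60,000; Ulla's €60,000 share passes to Ulla's issue.
Ulla's share (€60,000) passes entirely to Ualani.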